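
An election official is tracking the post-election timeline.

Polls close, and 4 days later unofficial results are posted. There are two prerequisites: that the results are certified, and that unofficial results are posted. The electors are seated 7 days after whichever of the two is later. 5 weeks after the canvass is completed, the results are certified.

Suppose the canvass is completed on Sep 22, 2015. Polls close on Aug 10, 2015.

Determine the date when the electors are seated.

Nov 3, 2015

The canvass is completed: Sep 22, 2015.
The results are certified: Sep 22, 2015 + 5 weeks = Oct 27, 2015.
Polls close: Aug 10, 2015.
Unofficial results are posted: Aug 10, 2015 + 4 days = Aug 14, 2015.
Both prerequisites met — the results are certified (Oct 27, 2015), unofficial results are posted (Aug 14, 2015); the later is Oct 27, 2015.
The electors are seated: Oct 27, 2015 + 7 days = Nov 3, 2015.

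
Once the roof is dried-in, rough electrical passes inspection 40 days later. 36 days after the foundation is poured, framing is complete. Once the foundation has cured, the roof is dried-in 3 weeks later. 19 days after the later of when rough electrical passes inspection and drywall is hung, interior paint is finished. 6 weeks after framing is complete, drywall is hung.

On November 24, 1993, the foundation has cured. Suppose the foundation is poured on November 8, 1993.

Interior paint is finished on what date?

The foundation has cured: Nov 24, 1993.
The roof is dried-in: Nov 24, 1993 + 3 weeks = Dec 15, 1993.
Rough electrical passes inspection: Dec 15, 1993 + 40 days = Jan 24, 1994.
The foundation is poured: Nov 8, 1993.
Framing is complete: Nov 8, 1993 + 36 days = Dec 14, 1993.
Drywall is hung: Dec 14, 1993 + 6 weeks = Jan 25, 1994.
Both prerequisites met — rough electrical passes inspection (Jan 24, 1994), drywall is hung (Jan 25, 1994); the later is Jan 25, 1994.
Interior paint is finished: Jan 25, 1994 + 19 days = Feb 13, 1994.

February 13, 1994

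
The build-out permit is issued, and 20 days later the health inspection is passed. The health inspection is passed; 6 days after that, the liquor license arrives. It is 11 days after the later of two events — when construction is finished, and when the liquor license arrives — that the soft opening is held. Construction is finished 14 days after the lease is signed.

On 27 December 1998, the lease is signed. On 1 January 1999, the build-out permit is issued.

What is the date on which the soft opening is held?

7 February 1999

The lease is signed: Dec 27, 1998.
Construction is finished: Dec 27, 1998 + 14 days = Jan 10, 1999.
The build-out permit is issued: Jan 1, 1999.
The health inspection is passed: Jan 1, 1999 + 20 days = Jan 21, 1999.
The liquor license arrives: Jan 21, 1999 + 6 days = Jan 27, 1999.
Both prerequisites met — construction is finished (Jan 10, 1999), the liquor license arrives (Jan 27, 1999); the later is Jan 27, 1999.
The soft opening is held: Jan 27, 1999 + 11 days = Feb 7, 1999.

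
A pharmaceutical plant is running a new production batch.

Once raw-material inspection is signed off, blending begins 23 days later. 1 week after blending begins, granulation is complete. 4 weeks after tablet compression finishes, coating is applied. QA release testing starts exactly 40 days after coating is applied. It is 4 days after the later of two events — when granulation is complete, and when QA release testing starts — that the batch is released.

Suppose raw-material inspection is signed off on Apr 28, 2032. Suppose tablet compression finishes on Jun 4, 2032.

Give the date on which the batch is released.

Raw-material inspection is signed off: Apr 28, 2032.
Blending begins: Apr 28, 2032 + 23 days = May 21, 2032.
Granulation is complete: May 21, 2032 + 1 week = May 28, 2032.
Tablet compression finishes: Jun 4, 2032.
Coating is applied: Jun 4, 2032 + 4 weeks = Jul 2, 2032.
QA release testing starts: Jul 2, 2032 + 40 days = Aug 11, 2032.
Both prerequisites met — granulation is complete (May 28, 2032), QA release testing starts (Aug 11, 2032); the later is Aug 11, 2032.
The batch is released: Aug 11, 2032 + 4 days = Aug 15, 2032.

Aug 15, 2032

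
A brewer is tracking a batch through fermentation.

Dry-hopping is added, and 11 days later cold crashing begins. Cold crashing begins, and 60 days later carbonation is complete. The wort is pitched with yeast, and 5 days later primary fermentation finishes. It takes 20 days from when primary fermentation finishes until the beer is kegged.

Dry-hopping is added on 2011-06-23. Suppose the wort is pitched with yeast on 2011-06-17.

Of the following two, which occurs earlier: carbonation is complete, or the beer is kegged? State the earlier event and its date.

The beer is kegged — 2011-07-12

Dry-hopping is added: Jun 23, 2011.
Cold crashing begins: Jun 23, 2011 + 11 days = Jul 4, 2011.
Carbonation is complete: Jul 4, 2011 + 60 days = Sep 2, 2011.
The wort is pitched with yeast: Jun 17, 2011.
Primary fermentation finishes: Jun 17, 2011 + 5 days = Jun 22, 2011.
The beer is kegged: Jun 22, 2011 + 20 days = Jul 12, 2011.
Comparing: carbonation is complete on Sep 2, 2011 vs the beer is kegged on Jul 12, 2011. Earlier: the beer is kegged.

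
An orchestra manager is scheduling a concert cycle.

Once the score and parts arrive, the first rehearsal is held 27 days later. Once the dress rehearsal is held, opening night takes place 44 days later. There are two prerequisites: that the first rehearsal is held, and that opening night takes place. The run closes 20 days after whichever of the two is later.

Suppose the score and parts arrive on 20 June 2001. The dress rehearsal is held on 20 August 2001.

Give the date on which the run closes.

23 October 2001

The score and parts arrive: Jun 20, 2001.
The first rehearsal is held: Jun 20, 2001 + 27 days = Jul 17, 2001.
The dress rehearsal is held: Aug 20, 2001.
Opening night takes place: Aug 20, 2001 + 44 days = Oct 3, 2001.
Both prerequisites met — the first rehearsal is held (Jul 17, 2001), opening night takes place (Oct 3, 2001); the later is Oct 3, 2001.
The run closes: Oct 3, 2001 + 20 days = Oct 23, 2001.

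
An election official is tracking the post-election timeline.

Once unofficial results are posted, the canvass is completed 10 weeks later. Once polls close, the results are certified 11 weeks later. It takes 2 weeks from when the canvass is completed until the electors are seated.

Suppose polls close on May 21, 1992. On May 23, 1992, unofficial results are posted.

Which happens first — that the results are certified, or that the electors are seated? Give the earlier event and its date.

The results are certified — Aug 6, 1992

Polls close: May 21, 1992.
The results are certified: May 21, 1992 + 11 weeks = Aug 6, 1992.
Unofficial results are posted: May 23, 1992.
The canvass is completed: May 23, 1992 + 10 weeks = Aug 1, 1992.
The electors are seated: Aug 1, 1992 + 2 weeks = Aug 15, 1992.
Comparing: the results are certified on Aug 6, 1992 vs the electors are seated on Aug 15, 1992. Earlier: the results are certified.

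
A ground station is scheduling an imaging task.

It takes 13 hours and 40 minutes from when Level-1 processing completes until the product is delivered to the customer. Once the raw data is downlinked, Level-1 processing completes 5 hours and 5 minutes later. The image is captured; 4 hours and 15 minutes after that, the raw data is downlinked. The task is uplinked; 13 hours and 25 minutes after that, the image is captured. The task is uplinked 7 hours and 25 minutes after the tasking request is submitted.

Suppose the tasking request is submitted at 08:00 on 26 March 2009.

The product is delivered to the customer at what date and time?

The tasking request is submitted: 08:00 Mar 26, 2009.
The task is uplinked: 08:00 Mar 26, 2009 + 7h25m = 15:25 Mar 26, 2009.
The image is captured: 15:25 Mar 26, 2009 + 13h25m = 04:50 Mar 27, 2009.
The raw data is downlinked: 04:50 Mar 27, 2009 + 4h15m = 09:05 Mar 27, 2009.
Level-1 processing completes: 09:05 Mar 27, 2009 + 5h05m = 14:10 Mar 27, 2009.
The product is delivered to the customer: 14:10 Mar 27, 2009 + 13h40m = 03:50 Mar 28, 2009.

03:50 on 28 March 2009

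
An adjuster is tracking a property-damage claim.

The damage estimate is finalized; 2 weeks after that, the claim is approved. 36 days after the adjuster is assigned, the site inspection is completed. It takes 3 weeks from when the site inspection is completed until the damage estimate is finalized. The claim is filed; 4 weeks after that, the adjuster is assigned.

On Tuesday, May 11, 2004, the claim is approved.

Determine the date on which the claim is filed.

Monday, February 2, 2004

The claim is approved: May 11, 2004.
The damage estimate is finalized: May 11, 2004 − 2 weeks = Apr 27, 2004.
The site inspection is completed: Apr 27, 2004 − 3 weeks = Apr 6, 2004.
The adjuster is assigned: Apr 6, 2004 − 36 days = Mar 1, 2004.
The claim is filed: Mar 1, 2004 − 4 weeks = Feb 2, 2004.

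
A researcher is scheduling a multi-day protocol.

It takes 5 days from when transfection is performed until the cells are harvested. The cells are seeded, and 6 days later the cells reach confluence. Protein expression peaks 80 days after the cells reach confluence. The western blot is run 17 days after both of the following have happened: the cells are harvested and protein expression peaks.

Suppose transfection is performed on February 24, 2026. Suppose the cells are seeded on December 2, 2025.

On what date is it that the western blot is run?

Transfection is performed: Feb 24, 2026.
The cells are harvested: Feb 24, 2026 + 5 days = Mar 1, 2026.
The cells are seeded: Dec 2, 2025.
The cells reach confluence: Dec 2, 2025 + 6 days = Dec 8, 2025.
Protein expression peaks: Dec 8, 2025 + 80 days = Feb 26, 2026.
Both prerequisites met — the cells are harvested (Mar 1, 2026), protein expression peaks (Feb 26, 2026); the later is Mar 1, 2026.
The western blot is run: Mar 1, 2026 + 17 days = Mar 18, 2026.

March 18, 2026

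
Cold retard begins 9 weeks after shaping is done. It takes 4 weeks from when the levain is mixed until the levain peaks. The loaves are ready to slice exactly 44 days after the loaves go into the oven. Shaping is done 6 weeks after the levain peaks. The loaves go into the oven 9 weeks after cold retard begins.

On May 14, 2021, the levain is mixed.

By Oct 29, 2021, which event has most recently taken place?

Cold retard begins

The levain is mixed: May 14, 2021.
The levain peaks: May 14, 2021 + 4 weeks = Jun 11, 2021.
Shaping is done: Jun 11, 2021 + 6 weeks = Jul 23, 2021.
Cold retard begins: Jul 23, 2021 + 9 weeks = Sep 24, 2021.
The loaves go into the oven: Sep 24, 2021 + 9 weeks = Nov 26, 2021.
The loaves are ready to slice: Nov 26, 2021 + 44 days = Jan 9, 2022.
Oct 29, 2021 falls between when cold retard begins (Sep 24, 2021) and when the loaves go into the oven (Nov 26, 2021).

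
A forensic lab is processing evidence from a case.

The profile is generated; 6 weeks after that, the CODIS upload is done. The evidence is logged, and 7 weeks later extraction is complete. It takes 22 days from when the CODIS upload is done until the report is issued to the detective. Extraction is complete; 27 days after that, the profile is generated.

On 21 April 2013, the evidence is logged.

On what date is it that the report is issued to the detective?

8 September 2013

The evidence is logged: Apr 21, 2013.
Extraction is complete: Apr 21, 2013 + 7 weeks = Jun 9, 2013.
The profile is generated: Jun 9, 2013 + 27 days = Jul 6, 2013.
The CODIS upload is done: Jul 6, 2013 + 6 weeks = Aug 17, 2013.
The report is issued to the detective: Aug 17, 2013 + 22 days = Sep 8, 2013.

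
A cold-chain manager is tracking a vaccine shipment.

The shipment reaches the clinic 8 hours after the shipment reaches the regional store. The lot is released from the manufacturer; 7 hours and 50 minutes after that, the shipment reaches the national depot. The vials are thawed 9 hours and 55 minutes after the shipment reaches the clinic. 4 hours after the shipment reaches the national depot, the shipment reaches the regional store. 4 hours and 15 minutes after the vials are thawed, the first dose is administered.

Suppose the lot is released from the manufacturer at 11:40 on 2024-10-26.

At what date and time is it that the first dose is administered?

21:40 on 2024-10-27

The lot is released from the manufacturer: 11:40 Oct 26, 2024.
The shipment reaches the national depot: 11:40 Oct 26, 2024 + 7h50m = 19:30 Oct 26, 2024.
The shipment reaches the regional store: 19:30 Oct 26, 2024 + 4h = 23:30 Oct 26, 2024.
The shipment reaches the clinic: 23:30 Oct 26, 2024 + 8h = 07:30 Oct 27, 2024.
The vials are thawed: 07:30 Oct 27, 2024 + 9h55m = 17:25 Oct 27, 2024.
The first dose is administered: 17:25 Oct 27, 2024 + 4h15m = 21:40 Oct 27, 2024.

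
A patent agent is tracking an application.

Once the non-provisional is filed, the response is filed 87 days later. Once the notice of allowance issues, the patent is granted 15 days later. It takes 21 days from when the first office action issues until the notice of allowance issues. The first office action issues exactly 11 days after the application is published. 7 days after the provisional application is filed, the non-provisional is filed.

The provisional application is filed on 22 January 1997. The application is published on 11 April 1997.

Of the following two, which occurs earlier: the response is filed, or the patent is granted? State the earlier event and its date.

The response is filed — 26 April 1997

The provisional application is filed: Jan 22, 1997.
The non-provisional is filed: Jan 22, 1997 + 7 days = Jan 29, 1997.
The response is filed: Jan 29, 1997 + 87 days = Apr 26, 1997.
The application is published: Apr 11, 1997.
The first office action issues: Apr 11, 1997 + 11 days = Apr 22, 1997.
The notice of allowance issues: Apr 22, 1997 + 21 days = May 13, 1997.
The patent is granted: May 13, 1997 + 15 days = May 28, 1997.
Comparing: the response is filed on Apr 26, 1997 vs the patent is granted on May 28, 1997. Earlier: the response is filed.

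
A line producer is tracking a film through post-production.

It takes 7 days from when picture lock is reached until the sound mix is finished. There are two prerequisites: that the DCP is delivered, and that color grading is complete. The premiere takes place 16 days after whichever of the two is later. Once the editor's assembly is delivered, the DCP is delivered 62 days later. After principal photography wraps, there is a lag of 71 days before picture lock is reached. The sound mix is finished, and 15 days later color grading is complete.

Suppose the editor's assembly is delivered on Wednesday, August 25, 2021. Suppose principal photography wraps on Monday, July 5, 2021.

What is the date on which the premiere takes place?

Thursday, November 11, 2021

The editor's assembly is delivered: Aug 25, 2021.
The DCP is delivered: Aug 25, 2021 + 62 days = Oct 26, 2021.
Principal photography wraps: Jul 5, 2021.
Picture lock is reached: Jul 5, 2021 + 71 days = Sep 14, 2021.
The sound mix is finished: Sep 14, 2021 + 7 days = Sep 21, 2021.
Color grading is complete: Sep 21, 2021 + 15 days = Oct 6, 2021.
Both prerequisites met — the DCP is delivered (Oct 26, 2021), color grading is complete (Oct 6, 2021); the later is Oct 26, 2021.
The premiere takes place: Oct 26, 2021 + 16 days = Nov 11, 2021.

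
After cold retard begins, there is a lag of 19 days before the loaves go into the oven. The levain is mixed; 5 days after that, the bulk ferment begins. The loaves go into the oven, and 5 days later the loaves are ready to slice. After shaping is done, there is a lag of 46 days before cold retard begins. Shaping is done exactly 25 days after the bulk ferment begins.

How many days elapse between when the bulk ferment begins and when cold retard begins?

71 days

Causal path: the bulk ferment begins → shaping is done → cold retard begins.
Total delay along the path: 25 + 46 = 71 days.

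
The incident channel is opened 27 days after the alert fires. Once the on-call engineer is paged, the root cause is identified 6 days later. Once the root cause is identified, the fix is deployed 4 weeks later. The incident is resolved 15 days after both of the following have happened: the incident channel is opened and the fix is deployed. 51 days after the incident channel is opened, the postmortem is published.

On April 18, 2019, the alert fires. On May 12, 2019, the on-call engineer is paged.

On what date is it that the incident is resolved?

The alert fires: Apr 18, 2019.
The incident channel is opened: Apr 18, 2019 + 27 days = May 15, 2019.
The on-call engineer is paged: May 12, 2019.
The root cause is identified: May 12, 2019 + 6 days = May 18, 2019.
The fix is deployed: May 18, 2019 + 4 weeks = Jun 15, 2019.
Both prerequisites met — the incident channel is opened (May 15, 2019), the fix is deployed (Jun 15, 2019); the later is Jun 15, 2019.
The incident is resolved: Jun 15, 2019 + 15 days = Jun 30, 2019.

June 30, 2019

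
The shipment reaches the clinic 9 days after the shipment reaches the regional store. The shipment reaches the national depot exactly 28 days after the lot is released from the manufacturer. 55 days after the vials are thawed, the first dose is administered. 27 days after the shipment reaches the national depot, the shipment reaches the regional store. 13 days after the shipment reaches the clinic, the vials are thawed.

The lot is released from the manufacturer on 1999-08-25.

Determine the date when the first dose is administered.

The lot is released from the manufacturer: Aug 25, 1999.
The shipment reaches the national depot: Aug 25, 1999 + 28 days = Sep 22, 1999.
The shipment reaches the regional store: Sep 22, 1999 + 27 days = Oct 19, 1999.
The shipment reaches the clinic: Oct 19, 1999 + 9 days = Oct 28, 1999.
The vials are thawed: Oct 28, 1999 + 13 days = Nov 10, 1999.
The first dose is administered: Nov 10, 1999 + 55 days = Jan 4, 2000.

2000-01-04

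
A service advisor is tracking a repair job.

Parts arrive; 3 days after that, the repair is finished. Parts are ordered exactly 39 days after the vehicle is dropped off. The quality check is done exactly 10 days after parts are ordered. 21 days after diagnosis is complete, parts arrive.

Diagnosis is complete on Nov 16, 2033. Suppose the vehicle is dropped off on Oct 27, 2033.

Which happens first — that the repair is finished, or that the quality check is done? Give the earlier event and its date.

Diagnosis is complete: Nov 16, 2033.
Parts arrive: Nov 16, 2033 + 21 days = Dec 7, 2033.
The repair is finished: Dec 7, 2033 + 3 days = Dec 10, 2033.
The vehicle is dropped off: Oct 27, 2033.
Parts are ordered: Oct 27, 2033 + 39 days = Dec 5, 2033.
The quality check is done: Dec 5, 2033 + 10 days = Dec 15, 2033.
Comparing: the repair is finished on Dec 10, 2033 vs the quality check is done on Dec 15, 2033. Earlier: the repair is finished.

The repair is finished — Dec 10, 2033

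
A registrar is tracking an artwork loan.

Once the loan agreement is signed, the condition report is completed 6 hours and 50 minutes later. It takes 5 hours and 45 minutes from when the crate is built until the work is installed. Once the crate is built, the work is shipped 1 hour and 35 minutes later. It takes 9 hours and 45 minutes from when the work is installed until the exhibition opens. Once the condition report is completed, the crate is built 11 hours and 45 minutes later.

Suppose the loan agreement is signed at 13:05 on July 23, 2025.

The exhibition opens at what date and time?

23:10 on July 24, 2025

The loan agreement is signed: 13:05 Jul 23, 2025.
The condition report is completed: 13:05 Jul 23, 2025 + 6h50m = 19:55 Jul 23, 2025.
The crate is built: 19:55 Jul 23, 2025 + 11h45m = 07:40 Jul 24, 2025.
The work is installed: 07:40 Jul 24, 2025 + 5h45m = 13:25 Jul 24, 2025.
The exhibition opens: 13:25 Jul 24, 2025 + 9h45m = 23:10 Jul 24, 2025.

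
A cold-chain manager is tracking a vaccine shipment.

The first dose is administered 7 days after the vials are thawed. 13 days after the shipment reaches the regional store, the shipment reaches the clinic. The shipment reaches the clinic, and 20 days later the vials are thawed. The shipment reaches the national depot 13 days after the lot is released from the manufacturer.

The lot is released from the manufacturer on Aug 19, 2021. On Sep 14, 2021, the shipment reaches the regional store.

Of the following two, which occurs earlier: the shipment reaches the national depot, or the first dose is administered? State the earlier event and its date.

The lot is released from the manufacturer: Aug 19, 2021.
The shipment reaches the national depot: Aug 19, 2021 + 13 days = Sep 1, 2021.
The shipment reaches the regional store: Sep 14, 2021.
The shipment reaches the clinic: Sep 14, 2021 + 13 days = Sep 27, 2021.
The vials are thawed: Sep 27, 2021 + 20 days = Oct 17, 2021.
The first dose is administered: Oct 17, 2021 + 7 days = Oct 24, 2021.
Comparing: the shipment reaches the national depot on Sep 1, 2021 vs the first dose is administered on Oct 24, 2021. Earlier: the shipment reaches the national depot.

The shipment reaches the national depot — Sep 1, 2021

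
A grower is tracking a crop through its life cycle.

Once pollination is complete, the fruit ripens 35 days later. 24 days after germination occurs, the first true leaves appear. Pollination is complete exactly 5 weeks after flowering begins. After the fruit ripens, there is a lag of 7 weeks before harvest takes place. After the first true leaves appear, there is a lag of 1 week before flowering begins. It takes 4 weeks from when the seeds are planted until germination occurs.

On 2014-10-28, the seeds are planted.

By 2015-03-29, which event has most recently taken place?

The seeds are planted: Oct 28, 2014.
Germination occurs: Oct 28, 2014 + 4 weeks = Nov 25, 2014.
The first true leaves appear: Nov 25, 2014 + 24 days = Dec 19, 2014.
Flowering begins: Dec 19, 2014 + 1 week = Dec 26, 2014.
Pollination is complete: Dec 26, 2014 + 5 weeks = Jan 30, 2015.
The fruit ripens: Jan 30, 2015 + 35 days = Mar 6, 2015.
Harvest takes place: Mar 6, 2015 + 7 weeks = Apr 24, 2015.
Mar 29, 2015 falls between when the fruit ripens (Mar 6, 2015) and when harvest takes place (Apr 24, 2015).

The fruit ripens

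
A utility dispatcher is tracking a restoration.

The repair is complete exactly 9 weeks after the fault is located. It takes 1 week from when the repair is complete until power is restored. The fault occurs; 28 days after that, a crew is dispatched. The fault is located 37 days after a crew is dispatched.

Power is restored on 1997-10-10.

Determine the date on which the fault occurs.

Power is restored: Oct 10, 1997.
The repair is complete: Oct 10, 1997 − 1 week = Oct 3, 1997.
The fault is located: Oct 3, 1997 − 9 weeks = Aug 1, 1997.
A crew is dispatched: Aug 1, 1997 − 37 days = Jun 25, 1997.
The fault occurs: Jun 25, 1997 − 28 days = May 28, 1997.

1997-05-28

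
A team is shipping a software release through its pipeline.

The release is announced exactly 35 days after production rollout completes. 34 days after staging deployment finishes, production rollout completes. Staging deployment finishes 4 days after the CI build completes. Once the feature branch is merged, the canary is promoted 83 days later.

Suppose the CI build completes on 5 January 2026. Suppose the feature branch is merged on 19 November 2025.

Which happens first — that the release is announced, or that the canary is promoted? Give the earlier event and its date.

The CI build completes: Jan 5, 2026.
Staging deployment finishes: Jan 5, 2026 + 4 days = Jan 9, 2026.
Production rollout completes: Jan 9, 2026 + 34 days = Feb 12, 2026.
The release is announced: Feb 12, 2026 + 35 days = Mar 19, 2026.
The feature branch is merged: Nov 19, 2025.
The canary is promoted: Nov 19, 2025 + 83 days = Feb 10, 2026.
Comparing: the release is announced on Mar 19, 2026 vs the canary is promoted on Feb 10, 2026. Earlier: the canary is promoted.

The canary is promoted — 10 February 2026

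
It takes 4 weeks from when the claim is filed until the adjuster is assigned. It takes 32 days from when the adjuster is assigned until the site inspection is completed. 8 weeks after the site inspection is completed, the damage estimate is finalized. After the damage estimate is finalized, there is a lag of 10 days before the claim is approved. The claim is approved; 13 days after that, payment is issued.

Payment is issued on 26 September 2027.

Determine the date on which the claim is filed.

Payment is issued: Sep 26, 2027.
The claim is approved: Sep 26, 2027 − 13 days = Sep 13, 2027.
The damage estimate is finalized: Sep 13, 2027 − 10 days = Sep 3, 2027.
The site inspection is completed: Sep 3, 2027 − 8 weeks = Jul 9, 2027.
The adjuster is assigned: Jul 9, 2027 − 32 days = Jun 7, 2027.
The claim is filed: Jun 7, 2027 − 4 weeks = May 10, 2027.

10 May 2027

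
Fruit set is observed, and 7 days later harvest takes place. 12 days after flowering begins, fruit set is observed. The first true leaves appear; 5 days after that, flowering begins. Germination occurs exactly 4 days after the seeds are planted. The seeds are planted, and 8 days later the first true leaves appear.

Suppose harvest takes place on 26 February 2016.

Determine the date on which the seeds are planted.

Harvest takes place: Feb 26, 2016.
Fruit set is observed: Feb 26, 2016 − 7 days = Feb 19, 2016.
Flowering begins: Feb 19, 2016 − 12 days = Feb 7, 2016.
The first true leaves appear: Feb 7, 2016 − 5 days = Feb 2, 2016.
The seeds are planted: Feb 2, 2016 − 8 days = Jan 25, 2016.

25 January 2016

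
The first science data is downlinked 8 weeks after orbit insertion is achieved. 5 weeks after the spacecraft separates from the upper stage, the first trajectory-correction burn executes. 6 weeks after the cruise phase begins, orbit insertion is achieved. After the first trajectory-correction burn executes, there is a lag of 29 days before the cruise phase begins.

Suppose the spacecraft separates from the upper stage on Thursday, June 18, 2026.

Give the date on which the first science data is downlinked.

Friday, November 27, 2026

The spacecraft separates from the upper stage: Jun 18, 2026.
The first trajectory-correction burn executes: Jun 18, 2026 + 5 weeks = Jul 23, 2026.
The cruise phase begins: Jul 23, 2026 + 29 days = Aug 21, 2026.
Orbit insertion is achieved: Aug 21, 2026 + 6 weeks = Oct 2, 2026.
The first science data is downlinked: Oct 2, 2026 + 8 weeks = Nov 27, 2026.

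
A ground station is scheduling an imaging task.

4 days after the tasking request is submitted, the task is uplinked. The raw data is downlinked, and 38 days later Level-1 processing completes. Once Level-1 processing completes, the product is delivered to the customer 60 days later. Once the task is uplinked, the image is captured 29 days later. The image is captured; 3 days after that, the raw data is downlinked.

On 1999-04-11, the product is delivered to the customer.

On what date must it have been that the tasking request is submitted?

The product is delivered to the customer: Apr 11, 1999.
Level-1 processing completes: Apr 11, 1999 − 60 days = Feb 10, 1999.
The raw data is downlinked: Feb 10, 1999 − 38 days = Jan 3, 1999.
The image is captured: Jan 3, 1999 − 3 days = Dec 31, 1998.
The task is uplinked: Dec 31, 1998 − 29 days = Dec 2, 1998.
The tasking request is submitted: Dec 2, 1998 − 4 days = Nov 28, 1998.

1998-11-28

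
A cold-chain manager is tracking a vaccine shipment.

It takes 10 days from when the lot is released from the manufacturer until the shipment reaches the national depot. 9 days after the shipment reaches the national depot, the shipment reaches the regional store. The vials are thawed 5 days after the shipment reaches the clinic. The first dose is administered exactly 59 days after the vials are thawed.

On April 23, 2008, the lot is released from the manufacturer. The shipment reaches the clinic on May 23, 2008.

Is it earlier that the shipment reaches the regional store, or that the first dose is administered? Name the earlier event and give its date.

The shipment reaches the regional store — May 12, 2008

The lot is released from the manufacturer: Apr 23, 2008.
The shipment reaches the national depot: Apr 23, 2008 + 10 days = May 3, 2008.
The shipment reaches the regional store: May 3, 2008 + 9 days = May 12, 2008.
The shipment reaches the clinic: May 23, 2008.
The vials are thawed: May 23, 2008 + 5 days = May 28, 2008.
The first dose is administered: May 28, 2008 + 59 days = Jul 26, 2008.
Comparing: the shipment reaches the regional store on May 12, 2008 vs the first dose is administered on Jul 26, 2008. Earlier: the shipment reaches the regional store.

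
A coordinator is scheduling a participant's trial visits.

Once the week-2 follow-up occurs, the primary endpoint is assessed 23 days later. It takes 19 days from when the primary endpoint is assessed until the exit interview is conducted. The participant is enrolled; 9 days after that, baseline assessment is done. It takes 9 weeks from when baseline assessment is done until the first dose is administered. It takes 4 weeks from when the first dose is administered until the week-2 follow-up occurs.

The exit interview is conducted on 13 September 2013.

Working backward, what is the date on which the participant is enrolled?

24 April 2013

The exit interview is conducted: Sep 13, 2013.
The primary endpoint is assessed: Sep 13, 2013 − 19 days = Aug 25, 2013.
The week-2 follow-up occurs: Aug 25, 2013 − 23 days = Aug 2, 2013.
The first dose is administered: Aug 2, 2013 − 4 weeks = Jul 5, 2013.
Baseline assessment is done: Jul 5, 2013 − 9 weeks = May 3, 2013.
The participant is enrolled: May 3, 2013 − 9 days = Apr 24, 2013.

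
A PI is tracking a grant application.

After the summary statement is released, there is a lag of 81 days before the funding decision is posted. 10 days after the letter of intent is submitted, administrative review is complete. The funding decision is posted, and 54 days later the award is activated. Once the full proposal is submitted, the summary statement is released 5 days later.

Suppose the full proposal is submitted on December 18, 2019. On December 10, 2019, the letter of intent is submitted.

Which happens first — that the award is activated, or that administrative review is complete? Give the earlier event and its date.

Administrative review is complete — December 20, 2019

The full proposal is submitted: Dec 18, 2019.
The summary statement is released: Dec 18, 2019 + 5 days = Dec 23, 2019.
The funding decision is posted: Dec 23, 2019 + 81 days = Mar 13, 2020.
The award is activated: Mar 13, 2020 + 54 days = May 6, 2020.
The letter of intent is submitted: Dec 10, 2019.
Administrative review is complete: Dec 10, 2019 + 10 days = Dec 20, 2019.
Comparing: the award is activated on May 6, 2020 vs administrative review is complete on Dec 20, 2019. Earlier: administrative review is complete.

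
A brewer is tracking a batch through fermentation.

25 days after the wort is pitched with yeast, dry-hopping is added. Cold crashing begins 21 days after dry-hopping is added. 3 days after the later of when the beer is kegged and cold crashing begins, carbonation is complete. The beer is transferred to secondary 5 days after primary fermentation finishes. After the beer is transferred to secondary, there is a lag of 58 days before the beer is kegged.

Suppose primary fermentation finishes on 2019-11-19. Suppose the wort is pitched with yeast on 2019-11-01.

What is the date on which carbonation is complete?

2020-01-24

Primary fermentation finishes: Nov 19, 2019.
The beer is transferred to secondary: Nov 19, 2019 + 5 days = Nov 24, 2019.
The beer is kegged: Nov 24, 2019 + 58 days = Jan 21, 2020.
The wort is pitched with yeast: Nov 1, 2019.
Dry-hopping is added: Nov 1, 2019 + 25 days = Nov 26, 2019.
Cold crashing begins: Nov 26, 2019 + 21 days = Dec 17, 2019.
Both prerequisites met — the beer is kegged (Jan 21, 2020), cold crashing begins (Dec 17, 2019); the later is Jan 21, 2020.
Carbonation is complete: Jan 21, 2020 + 3 days = Jan 24, 2020.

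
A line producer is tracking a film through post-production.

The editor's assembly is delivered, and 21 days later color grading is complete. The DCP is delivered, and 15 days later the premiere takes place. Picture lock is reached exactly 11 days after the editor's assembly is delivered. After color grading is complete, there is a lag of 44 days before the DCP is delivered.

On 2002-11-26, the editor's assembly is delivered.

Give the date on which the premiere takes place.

2003-02-14

The editor's assembly is delivered: Nov 26, 2002.
Color grading is complete: Nov 26, 2002 + 21 days = Dec 17, 2002.
The DCP is delivered: Dec 17, 2002 + 44 days = Jan 30, 2003.
The premiere takes place: Jan 30, 2003 + 15 days = Feb 14, 2003.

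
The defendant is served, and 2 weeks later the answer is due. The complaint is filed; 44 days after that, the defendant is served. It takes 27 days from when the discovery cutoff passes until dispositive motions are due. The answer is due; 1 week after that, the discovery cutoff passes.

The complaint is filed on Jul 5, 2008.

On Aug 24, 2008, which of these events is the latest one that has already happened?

The complaint is filed: Jul 5, 2008.
The defendant is served: Jul 5, 2008 + 44 days = Aug 18, 2008.
The answer is due: Aug 18, 2008 + 2 weeks = Sep 1, 2008.
The discovery cutoff passes: Sep 1, 2008 + 1 week = Sep 8, 2008.
Dispositive motions are due: Sep 8, 2008 + 27 days = Oct 5, 2008.
Aug 24, 2008 falls between when the defendant is served (Aug 18, 2008) and when the answer is due (Sep 1, 2008).

The defendant is served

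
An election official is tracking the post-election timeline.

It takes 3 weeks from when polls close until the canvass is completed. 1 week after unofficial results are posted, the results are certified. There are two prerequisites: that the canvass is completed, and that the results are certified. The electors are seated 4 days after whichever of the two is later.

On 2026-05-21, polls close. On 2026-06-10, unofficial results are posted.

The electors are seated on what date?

Polls close: May 21, 2026.
The canvass is completed: May 21, 2026 + 3 weeks = Jun 11, 2026.
Unofficial results are posted: Jun 10, 2026.
The results are certified: Jun 10, 2026 + 1 week = Jun 17, 2026.
Both prerequisites met — the canvass is completed (Jun 11, 2026), the results are certified (Jun 17, 2026); the later is Jun 17, 2026.
The electors are seated: Jun 17, 2026 + 4 days = Jun 21, 2026.

2026-06-21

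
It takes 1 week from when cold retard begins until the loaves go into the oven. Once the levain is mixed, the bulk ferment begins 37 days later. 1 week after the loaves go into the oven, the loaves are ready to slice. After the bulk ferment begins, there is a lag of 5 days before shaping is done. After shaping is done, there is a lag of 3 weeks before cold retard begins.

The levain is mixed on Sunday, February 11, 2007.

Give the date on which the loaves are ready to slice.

Sunday, April 29, 2007

The levain is mixed: Feb 11, 2007.
The bulk ferment begins: Feb 11, 2007 + 37 days = Mar 20, 2007.
Shaping is done: Mar 20, 2007 + 5 days = Mar 25, 2007.
Cold retard begins: Mar 25, 2007 + 3 weeks = Apr 15, 2007.
The loaves go into the oven: Apr 15, 2007 + 1 week = Apr 22, 2007.
The loaves are ready to slice: Apr 22, 2007 + 1 week = Apr 29, 2007.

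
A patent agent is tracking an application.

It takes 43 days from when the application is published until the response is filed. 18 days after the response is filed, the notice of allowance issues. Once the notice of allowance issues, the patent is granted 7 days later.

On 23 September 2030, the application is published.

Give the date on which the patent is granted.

The application is published: Sep 23, 2030.
The response is filed: Sep 23, 2030 + 43 days = Nov 5, 2030.
The notice of allowance issues: Nov 5, 2030 + 18 days = Nov 23, 2030.
The patent is granted: Nov 23, 2030 + 7 days = Nov 30, 2030.

30 November 2030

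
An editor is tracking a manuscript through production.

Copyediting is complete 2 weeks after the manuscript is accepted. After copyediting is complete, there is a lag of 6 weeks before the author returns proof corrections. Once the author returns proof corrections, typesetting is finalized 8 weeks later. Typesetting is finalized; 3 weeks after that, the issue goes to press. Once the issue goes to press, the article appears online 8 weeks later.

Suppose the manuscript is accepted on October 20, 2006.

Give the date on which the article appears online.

April 27, 2007

The manuscript is accepted: Oct 20, 2006.
Copyediting is complete: Oct 20, 2006 + 2 weeks = Nov 3, 2006.
The author returns proof corrections: Nov 3, 2006 + 6 weeks = Dec 15, 2006.
Typesetting is finalized: Dec 15, 2006 + 8 weeks = Feb 9, 2007.
The issue goes to press: Feb 9, 2007 + 3 weeks = Mar 2, 2007.
The article appears online: Mar 2, 2007 + 8 weeks = Apr 27, 2007.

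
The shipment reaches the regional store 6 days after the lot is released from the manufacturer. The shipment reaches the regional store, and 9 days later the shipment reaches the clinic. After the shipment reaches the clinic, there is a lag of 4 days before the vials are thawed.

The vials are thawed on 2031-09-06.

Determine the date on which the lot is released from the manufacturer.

The vials are thawed: Sep 6, 2031.
The shipment reaches the clinic: Sep 6, 2031 − 4 days = Sep 2, 2031.
The shipment reaches the regional store: Sep 2, 2031 − 9 days = Aug 24, 2031.
The lot is released from the manufacturer: Aug 24, 2031 − 6 days = Aug 18, 2031.

2031-08-18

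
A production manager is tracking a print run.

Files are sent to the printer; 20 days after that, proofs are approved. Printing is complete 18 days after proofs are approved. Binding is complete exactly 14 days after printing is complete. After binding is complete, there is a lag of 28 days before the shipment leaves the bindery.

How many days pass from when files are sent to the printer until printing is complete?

Causal path: files are sent to the printer → proofs are approved → printing is complete.
Total delay along the path: 20 + 18 = 38 days.

38 days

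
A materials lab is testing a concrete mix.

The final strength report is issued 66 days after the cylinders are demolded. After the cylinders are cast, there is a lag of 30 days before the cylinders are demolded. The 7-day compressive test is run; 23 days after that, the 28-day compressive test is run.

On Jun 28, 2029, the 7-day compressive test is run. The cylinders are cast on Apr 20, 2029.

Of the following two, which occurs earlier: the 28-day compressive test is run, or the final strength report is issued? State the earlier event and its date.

The 28-day compressive test is run — Jul 21, 2029

The 7-day compressive test is run: Jun 28, 2029.
The 28-day compressive test is run: Jun 28, 2029 + 23 days = Jul 21, 2029.
The cylinders are cast: Apr 20, 2029.
The cylinders are demolded: Apr 20, 2029 + 30 days = May 20, 2029.
The final strength report is issued: May 20, 2029 + 66 days = Jul 25, 2029.
Comparing: the 28-day compressive test is run on Jul 21, 2029 vs the final strength report is issued on Jul 25, 2029. Earlier: the 28-day compressive test is run.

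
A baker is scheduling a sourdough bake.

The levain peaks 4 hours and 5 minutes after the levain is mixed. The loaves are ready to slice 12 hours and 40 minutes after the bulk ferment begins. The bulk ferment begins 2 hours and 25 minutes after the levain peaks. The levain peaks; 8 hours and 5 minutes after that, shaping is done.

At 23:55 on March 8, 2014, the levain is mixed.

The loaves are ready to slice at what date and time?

19:05 on March 9, 2014

The levain is mixed: 23:55 Mar 8, 2014.
The levain peaks: 23:55 Mar 8, 2014 + 4h05m = 04:00 Mar 9, 2014.
The bulk ferment begins: 04:00 Mar 9, 2014 + 2h25m = 06:25 Mar 9, 2014.
The loaves are ready to slice: 06:25 Mar 9, 2014 + 12h40m = 19:05 Mar 9, 2014.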